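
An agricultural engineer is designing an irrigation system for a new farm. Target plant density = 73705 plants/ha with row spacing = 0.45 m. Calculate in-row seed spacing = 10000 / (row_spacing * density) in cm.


spacing = 10000 / (row_sp * density)
        = 10000 / (0.45 * 73705)
        = 10000 / 33167.25
        = 0.30150 m = 30.15 cm


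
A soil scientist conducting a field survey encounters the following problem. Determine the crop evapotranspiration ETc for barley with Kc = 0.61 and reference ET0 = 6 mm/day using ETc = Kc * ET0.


ETc = Kc * ET0
    = 0.61 * 6
    = 3.66 mm/day


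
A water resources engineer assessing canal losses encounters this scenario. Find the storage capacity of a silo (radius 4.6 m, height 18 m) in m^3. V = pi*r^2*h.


V = pi * r^2 * h
  = pi * 4.6^2 * 18
  = pi * 21.16 * 18
  = 1196.57 m^3


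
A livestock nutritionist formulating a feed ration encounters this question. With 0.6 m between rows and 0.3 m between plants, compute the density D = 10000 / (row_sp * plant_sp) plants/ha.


D = 10000 / (row_sp * plant_sp)
  = 10000 / (0.6 * 0.3)
  = 10000 / 0.1800
  = 55555.56 plants/ha


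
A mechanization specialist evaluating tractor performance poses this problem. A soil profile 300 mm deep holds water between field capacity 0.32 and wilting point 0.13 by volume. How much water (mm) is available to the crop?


AW = (FC - WP) * D
   = (0.32 - 0.13) * 300
   = 0.19 * 300
   = 57 mm


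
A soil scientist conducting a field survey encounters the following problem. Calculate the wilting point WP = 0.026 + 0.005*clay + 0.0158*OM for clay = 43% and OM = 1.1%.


WP = 0.026 + 0.005*43 + 0.0158*1.1
   = 0.026 + 0.2150 + 0.0174
   = 0.2584


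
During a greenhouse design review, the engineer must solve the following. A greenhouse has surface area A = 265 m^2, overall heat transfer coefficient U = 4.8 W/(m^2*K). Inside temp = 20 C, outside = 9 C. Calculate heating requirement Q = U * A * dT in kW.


dT = 20 - (9) = 11 K
Q = U * A * dT
  = 4.8 * 265 * 11
  = 13992 W = 13.99 kW


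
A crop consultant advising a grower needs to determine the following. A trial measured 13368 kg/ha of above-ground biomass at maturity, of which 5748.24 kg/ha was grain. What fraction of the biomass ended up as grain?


HI = grain_yield / biomass
   = 5748.24 / 13368
   = 0.43


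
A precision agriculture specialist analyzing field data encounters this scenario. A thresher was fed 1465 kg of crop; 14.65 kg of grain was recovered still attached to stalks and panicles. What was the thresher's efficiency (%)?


eta = (total - unthreshed) / total * 100
    = (1465 - 14.65) / 1465 * 100
    = 1450.35 / 1465 * 100
    = 99%


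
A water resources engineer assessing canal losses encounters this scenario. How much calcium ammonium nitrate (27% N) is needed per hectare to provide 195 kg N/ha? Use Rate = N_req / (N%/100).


Rate = N_required / (N_content / 100)
     = 195 / (27 / 100)
     = 195 / 0.27
     = 722.22 kg/ha


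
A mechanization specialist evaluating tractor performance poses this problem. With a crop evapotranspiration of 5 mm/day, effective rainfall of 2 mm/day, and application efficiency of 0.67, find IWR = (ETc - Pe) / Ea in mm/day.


IWR = (ETc - Pe) / Ea
    = (5 - 2) / 0.67
    = 3 / 0.67
    = 4.48 mm/day


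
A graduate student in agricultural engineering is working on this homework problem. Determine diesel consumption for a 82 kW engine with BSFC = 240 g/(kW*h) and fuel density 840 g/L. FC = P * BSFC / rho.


FC = P * BSFC / rho_fuel
   = 82 * 240 / 840
   = 19680 / 840
   = 23.43 L/h


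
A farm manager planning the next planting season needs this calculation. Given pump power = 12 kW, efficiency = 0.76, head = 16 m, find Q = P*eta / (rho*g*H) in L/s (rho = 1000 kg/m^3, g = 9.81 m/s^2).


Q = (P * 1000 * eta) / (rho * g * H)
  = (12 * 1000 * 0.76) / (1000 * 9.81 * 16)
  = 9120 / 156960
  = 0.05810 m^3/s = 58.10 L/s


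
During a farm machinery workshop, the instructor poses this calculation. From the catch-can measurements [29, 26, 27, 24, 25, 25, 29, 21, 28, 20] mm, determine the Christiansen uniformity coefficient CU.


xbar = 254 / 10 = 25.400
sum|xi - xbar| = 24
CU = 100 * (1 - 24 / (10 * 25.400))
   = 100 * (1 - 0.0945)
   = 90.55%


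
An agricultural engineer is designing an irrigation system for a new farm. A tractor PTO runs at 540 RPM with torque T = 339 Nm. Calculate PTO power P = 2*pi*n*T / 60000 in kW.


P = 2*pi*n*T / 60000
  = 2*pi * 540 * 339 / 60000
  = 1150199.90 / 60000
  = 19.17 kW


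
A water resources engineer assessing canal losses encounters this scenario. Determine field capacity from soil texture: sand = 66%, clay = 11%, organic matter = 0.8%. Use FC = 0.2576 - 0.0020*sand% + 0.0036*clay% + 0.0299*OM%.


FC = 0.2576 - 0.0020*66 + 0.0036*11 + 0.0299*0.8
   = 0.2576 - 0.1320 + 0.0396 + 0.0239
   = 0.1891


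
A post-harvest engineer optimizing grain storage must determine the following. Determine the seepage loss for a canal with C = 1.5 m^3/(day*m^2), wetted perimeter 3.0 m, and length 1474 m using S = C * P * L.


S = C * P * L
  = 1.5 * 3.0 * 1474
  = 6633 m^3/day


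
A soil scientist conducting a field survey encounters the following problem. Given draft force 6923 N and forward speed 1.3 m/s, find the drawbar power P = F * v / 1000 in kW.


P = F * v / 1000
  = 6923 * 1.3 / 1000
  = 8999.90 / 1000
  = 9.00 kW


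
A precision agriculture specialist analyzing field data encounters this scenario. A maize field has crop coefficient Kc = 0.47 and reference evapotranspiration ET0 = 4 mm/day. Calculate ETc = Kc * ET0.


ETc = Kc * ET0
    = 0.47 * 4
    = 1.88 mm/day


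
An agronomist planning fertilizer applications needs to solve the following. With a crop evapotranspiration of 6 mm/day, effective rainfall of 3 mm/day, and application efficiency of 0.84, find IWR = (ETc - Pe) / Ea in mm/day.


IWR = (ETc - Pe) / Ea
    = (6 - 3) / 0.84
    = 3 / 0.84
    = 3.57 mm/day


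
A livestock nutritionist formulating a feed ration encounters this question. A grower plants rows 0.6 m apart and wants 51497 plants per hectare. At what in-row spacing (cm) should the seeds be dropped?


spacing = 10000 / (row_sp * density)
        = 10000 / (0.6 * 51497)
        = 10000 / 30898.20
        = 0.32364 m = 32.36 cm


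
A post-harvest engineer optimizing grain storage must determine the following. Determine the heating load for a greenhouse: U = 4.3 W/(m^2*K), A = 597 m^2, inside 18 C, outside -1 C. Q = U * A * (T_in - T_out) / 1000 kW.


dT = 18 - (-1) = 19 K
Q = U * A * dT
  = 4.3 * 597 * 19
  = 48774.90 W = 48.77 kW


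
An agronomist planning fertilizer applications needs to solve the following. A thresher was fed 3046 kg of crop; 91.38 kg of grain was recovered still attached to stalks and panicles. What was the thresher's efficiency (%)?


eta = (total - unthreshed) / total * 100
    = (3046 - 91.38) / 3046 * 100
    = 2954.62 / 3046 * 100
    = 97%


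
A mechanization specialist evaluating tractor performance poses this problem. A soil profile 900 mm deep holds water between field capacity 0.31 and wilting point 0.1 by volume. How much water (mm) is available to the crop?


AW = (FC - WP) * D
   = (0.31 - 0.1) * 900
   = 0.21 * 900
   = 189 mm


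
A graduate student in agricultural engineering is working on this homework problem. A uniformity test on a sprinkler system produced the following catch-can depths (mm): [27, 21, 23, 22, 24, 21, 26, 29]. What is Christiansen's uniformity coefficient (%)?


xbar = 193 / 8 = 24.125
sum|xi - xbar| = 19.250
CU = 100 * (1 - 19.250 / (8 * 24.125))
   = 100 * (1 - 0.0997)
   = 90.03%


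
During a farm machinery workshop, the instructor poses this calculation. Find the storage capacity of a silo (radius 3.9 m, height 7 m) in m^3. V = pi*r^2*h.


V = pi * r^2 * h
  = pi * 3.9^2 * 7
  = pi * 15.21 * 7
  = 334.49 m^3


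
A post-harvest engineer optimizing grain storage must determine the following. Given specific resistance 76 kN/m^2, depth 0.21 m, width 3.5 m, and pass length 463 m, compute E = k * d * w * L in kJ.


E = k * d * w * L
  = 76 * 0.21 * 3.5 * 463
  = 25863.18 kJ


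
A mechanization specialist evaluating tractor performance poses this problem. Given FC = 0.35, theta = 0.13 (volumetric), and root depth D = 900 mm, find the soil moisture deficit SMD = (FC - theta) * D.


SMD = (FC - theta) * D
    = (0.35 - 0.13) * 900
    = 0.220 * 900
    = 198 mm


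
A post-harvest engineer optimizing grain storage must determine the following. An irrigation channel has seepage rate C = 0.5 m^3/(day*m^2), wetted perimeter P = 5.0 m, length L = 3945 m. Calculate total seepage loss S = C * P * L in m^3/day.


S = C * P * L
  = 0.5 * 5.0 * 3945
  = 9862.50 m^3/day


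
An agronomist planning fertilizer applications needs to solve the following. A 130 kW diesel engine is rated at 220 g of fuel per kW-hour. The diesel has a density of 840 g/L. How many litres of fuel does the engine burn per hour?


FC = P * BSFC / rho_fuel
   = 130 * 220 / 840
   = 28600 / 840
   = 34.05 L/h


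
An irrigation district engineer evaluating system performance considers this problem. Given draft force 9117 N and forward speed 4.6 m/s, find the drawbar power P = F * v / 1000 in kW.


P = F * v / 1000
  = 9117 * 4.6 / 1000
  = 41938.20 / 1000
  = 41.94 kW


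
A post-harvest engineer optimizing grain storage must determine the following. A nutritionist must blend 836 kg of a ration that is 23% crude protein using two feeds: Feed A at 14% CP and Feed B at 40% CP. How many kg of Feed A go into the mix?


parts_A = CP_b - target = 40 - 23 = 17
parts_B = target - CP_a = 23 - 14 = 9
total_parts = 17 + 9 = 26
Feed A = 836 * 17 / 26 = 546.62 kg
Feed B = 836 * 9 / 26 = 289.38 kg

546.62 kg


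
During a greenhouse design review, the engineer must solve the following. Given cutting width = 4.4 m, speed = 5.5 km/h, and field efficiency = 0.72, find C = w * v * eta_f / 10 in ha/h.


C = w * v * eta_f / 10
  = 4.4 * 5.5 * 0.72 / 10
  = 17.42 / 10
  = 1.74 ha/h


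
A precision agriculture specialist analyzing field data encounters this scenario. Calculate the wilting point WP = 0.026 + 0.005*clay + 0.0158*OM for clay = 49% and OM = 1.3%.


WP = 0.026 + 0.005*49 + 0.0158*1.3
   = 0.026 + 0.2450 + 0.0205
   = 0.2915


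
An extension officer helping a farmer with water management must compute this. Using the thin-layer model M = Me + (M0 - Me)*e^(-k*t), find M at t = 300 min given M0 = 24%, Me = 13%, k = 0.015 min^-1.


M = Me + (M0 - Me) * e^(-k*t)
  = 13 + (24 - 13) * e^(-0.015*300)
  = 13 + 11 * e^(-4.500)
  = 13 + 11 * 0.01111
  = 13 + 0.1222
  = 13.12%


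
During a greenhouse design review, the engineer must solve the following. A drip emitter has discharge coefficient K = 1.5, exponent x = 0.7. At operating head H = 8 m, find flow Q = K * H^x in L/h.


Q = K * H^x
  = 1.5 * 8^0.7
  = 1.5 * 4.2871
  = 6.43 L/h


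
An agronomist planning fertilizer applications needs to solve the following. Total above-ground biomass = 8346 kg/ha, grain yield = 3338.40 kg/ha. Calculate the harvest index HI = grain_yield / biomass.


HI = grain_yield / biomass
   = 3338.40 / 8346
   = 0.40


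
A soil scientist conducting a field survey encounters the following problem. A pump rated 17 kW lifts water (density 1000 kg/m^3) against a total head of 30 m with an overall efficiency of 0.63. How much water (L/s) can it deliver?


Q = (P * 1000 * eta) / (rho * g * H)
  = (17 * 1000 * 0.63) / (1000 * 9.81 * 30)
  = 10710 / 294300
  = 0.03639 m^3/s = 36.39 L/s


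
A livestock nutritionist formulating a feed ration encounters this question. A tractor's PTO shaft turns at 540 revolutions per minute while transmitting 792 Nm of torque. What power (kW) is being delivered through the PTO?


P = 2*pi*n*T / 60000
  = 2*pi * 540 * 792 / 60000
  = 2687192.69 / 60000
  = 44.79 kW


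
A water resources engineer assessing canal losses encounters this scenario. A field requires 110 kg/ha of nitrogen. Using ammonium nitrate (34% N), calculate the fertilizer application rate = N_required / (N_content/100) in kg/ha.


Rate = N_required / (N_content / 100)
     = 110 / (34 / 100)
     = 110 / 0.34
     = 323.53 kg/ha


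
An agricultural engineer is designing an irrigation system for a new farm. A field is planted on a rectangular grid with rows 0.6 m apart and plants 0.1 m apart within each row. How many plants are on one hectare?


D = 10000 / (row_sp * plant_sp)
  = 10000 / (0.6 * 0.1)
  = 10000 / 0.0600
  = 166666.67 plants/ha


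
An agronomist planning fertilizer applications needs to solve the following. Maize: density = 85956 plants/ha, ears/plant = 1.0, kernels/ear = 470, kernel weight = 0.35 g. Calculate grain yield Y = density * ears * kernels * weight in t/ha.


Y = density * ears * kernels * kw
  = 85956 * 1.0 * 470 * 0.35 g/ha
  = 14139762 g/ha
  = 14139.76 kg/ha = 14.14 t/ha


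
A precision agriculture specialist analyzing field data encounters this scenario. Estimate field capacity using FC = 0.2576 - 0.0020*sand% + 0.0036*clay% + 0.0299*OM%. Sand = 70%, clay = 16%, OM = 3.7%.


FC = 0.2576 - 0.0020*70 + 0.0036*16 + 0.0299*3.7
   = 0.2576 - 0.1400 + 0.0576 + 0.1106
   = 0.2858


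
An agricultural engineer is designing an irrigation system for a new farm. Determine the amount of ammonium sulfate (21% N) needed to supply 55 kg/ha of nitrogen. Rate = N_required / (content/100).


Rate = N_required / (N_content / 100)
     = 55 / (21 / 100)
     = 55 / 0.21
     = 261.90 kg/ha


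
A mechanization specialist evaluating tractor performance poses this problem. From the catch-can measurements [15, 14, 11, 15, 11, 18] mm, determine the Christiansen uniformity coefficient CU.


xbar = 84 / 6 = 14
sum|xi - xbar| = 12
CU = 100 * (1 - 12 / (6 * 14))
   = 100 * (1 - 0.1429)
   = 85.71%


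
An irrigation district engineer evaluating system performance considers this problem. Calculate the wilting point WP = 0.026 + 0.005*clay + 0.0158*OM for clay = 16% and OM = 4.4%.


WP = 0.026 + 0.005*16 + 0.0158*4.4
   = 0.026 + 0.0800 + 0.0695
   = 0.1755


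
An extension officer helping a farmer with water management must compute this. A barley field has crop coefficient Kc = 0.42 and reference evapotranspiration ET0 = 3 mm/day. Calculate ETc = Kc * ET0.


ETc = Kc * ET0
    = 0.42 * 3
    = 1.26 mm/day


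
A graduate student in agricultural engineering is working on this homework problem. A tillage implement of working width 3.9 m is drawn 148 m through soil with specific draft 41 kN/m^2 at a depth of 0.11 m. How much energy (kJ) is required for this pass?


E = k * d * w * L
  = 41 * 0.11 * 3.9 * 148
  = 2603.17 kJ


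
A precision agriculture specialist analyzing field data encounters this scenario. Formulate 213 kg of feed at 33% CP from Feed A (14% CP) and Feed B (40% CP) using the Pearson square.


parts_A = CP_b - target = 40 - 33 = 7
parts_B = target - CP_a = 33 - 14 = 19
total_parts = 7 + 19 = 26
Feed A = 213 * 7 / 26 = 57.35 kg
Feed B = 213 * 19 / 26 = 155.65 kg

57.35 kg


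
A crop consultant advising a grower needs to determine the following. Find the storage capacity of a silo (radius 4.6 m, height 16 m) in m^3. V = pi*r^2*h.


V = pi * r^2 * h
  = pi * 4.6^2 * 16
  = pi * 21.16 * 16
  = 1063.62 m^3


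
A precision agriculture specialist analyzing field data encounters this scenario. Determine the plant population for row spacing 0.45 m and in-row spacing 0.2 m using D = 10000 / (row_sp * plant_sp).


D = 10000 / (row_sp * plant_sp)
  = 10000 / (0.45 * 0.2)
  = 10000 / 0.0900
  = 111111.11 plants/ha


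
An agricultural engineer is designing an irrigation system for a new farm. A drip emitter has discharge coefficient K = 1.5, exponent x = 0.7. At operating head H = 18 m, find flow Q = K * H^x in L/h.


Q = K * H^x
  = 1.5 * 18^0.7
  = 1.5 * 7.5629
  = 11.34 L/h


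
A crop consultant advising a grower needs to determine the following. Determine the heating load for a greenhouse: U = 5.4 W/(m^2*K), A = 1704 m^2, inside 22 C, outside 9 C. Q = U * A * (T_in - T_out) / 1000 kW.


dT = 22 - (9) = 13 K
Q = U * A * dT
  = 5.4 * 1704 * 13
  = 119620.80 W = 119.62 kW


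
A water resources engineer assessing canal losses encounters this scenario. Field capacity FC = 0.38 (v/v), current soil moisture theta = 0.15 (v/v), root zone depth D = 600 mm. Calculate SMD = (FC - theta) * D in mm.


SMD = (FC - theta) * D
    = (0.38 - 0.15) * 600
    = 0.230 * 600
    = 138 mm


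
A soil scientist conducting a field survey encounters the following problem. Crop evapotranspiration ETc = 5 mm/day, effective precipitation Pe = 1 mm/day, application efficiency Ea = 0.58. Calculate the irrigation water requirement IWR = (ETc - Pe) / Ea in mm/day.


IWR = (ETc - Pe) / Ea
    = (5 - 1) / 0.58
    = 4 / 0.58
    = 6.90 mm/day


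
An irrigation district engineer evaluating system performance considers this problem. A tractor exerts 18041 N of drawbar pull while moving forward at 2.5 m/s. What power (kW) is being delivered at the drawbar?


P = F * v / 1000
  = 18041 * 2.5 / 1000
  = 45102.50 / 1000
  = 45.10 kW


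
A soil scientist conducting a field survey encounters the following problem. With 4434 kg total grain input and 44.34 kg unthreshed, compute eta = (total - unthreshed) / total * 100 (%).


eta = (total - unthreshed) / total * 100
    = (4434 - 44.34) / 4434 * 100
    = 4389.66 / 4434 * 100
    = 99%


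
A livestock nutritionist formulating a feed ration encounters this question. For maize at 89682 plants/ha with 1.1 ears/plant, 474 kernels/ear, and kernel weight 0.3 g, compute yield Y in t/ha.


Y = density * ears * kernels * kw
  = 89682 * 1.1 * 474 * 0.3 g/ha
  = 14028058.44 g/ha
  = 14028.06 kg/ha = 14.03 t/ha


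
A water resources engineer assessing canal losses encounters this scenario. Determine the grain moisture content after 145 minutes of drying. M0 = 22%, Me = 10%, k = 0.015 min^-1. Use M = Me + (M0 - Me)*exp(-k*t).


M = Me + (M0 - Me) * e^(-k*t)
  = 10 + (22 - 10) * e^(-0.015*145)
  = 10 + 12 * e^(-2.175)
  = 10 + 12 * 0.11361
  = 10 + 1.3633
  = 11.36%


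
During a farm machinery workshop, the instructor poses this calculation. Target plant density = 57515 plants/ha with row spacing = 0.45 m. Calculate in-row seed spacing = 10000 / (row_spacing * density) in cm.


spacing = 10000 / (row_sp * density)
        = 10000 / (0.45 * 57515)
        = 10000 / 25881.75
        = 0.38637 m = 38.64 cm


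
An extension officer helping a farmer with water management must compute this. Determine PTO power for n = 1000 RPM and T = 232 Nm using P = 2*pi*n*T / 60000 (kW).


P = 2*pi*n*T / 60000
  = 2*pi * 1000 * 232 / 60000
  = 1457698.99 / 60000
  = 24.29 kW


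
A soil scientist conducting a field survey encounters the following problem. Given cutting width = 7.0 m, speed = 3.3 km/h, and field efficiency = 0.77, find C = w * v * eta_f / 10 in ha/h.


C = w * v * eta_f / 10
  = 7.0 * 3.3 * 0.77 / 10
  = 17.79 / 10
  = 1.78 ha/h


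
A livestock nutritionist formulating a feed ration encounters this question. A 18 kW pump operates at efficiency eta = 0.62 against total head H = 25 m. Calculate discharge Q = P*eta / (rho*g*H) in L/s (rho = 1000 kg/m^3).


Q = (P * 1000 * eta) / (rho * g * H)
  = (18 * 1000 * 0.62) / (1000 * 9.81 * 25)
  = 11160 / 245250
  = 0.04550 m^3/s = 45.50 L/s


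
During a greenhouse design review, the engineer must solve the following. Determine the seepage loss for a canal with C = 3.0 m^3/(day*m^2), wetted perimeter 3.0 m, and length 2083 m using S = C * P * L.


S = C * P * L
  = 3.0 * 3.0 * 2083
  = 18747 m^3/day


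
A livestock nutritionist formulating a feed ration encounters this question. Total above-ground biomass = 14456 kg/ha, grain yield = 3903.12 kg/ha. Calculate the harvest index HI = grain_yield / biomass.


HI = grain_yield / biomass
   = 3903.12 / 14456
   = 0.27


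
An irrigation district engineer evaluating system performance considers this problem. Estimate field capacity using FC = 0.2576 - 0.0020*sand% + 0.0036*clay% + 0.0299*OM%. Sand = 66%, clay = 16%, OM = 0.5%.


FC = 0.2576 - 0.0020*66 + 0.0036*16 + 0.0299*0.5
   = 0.2576 - 0.1320 + 0.0576 + 0.0150
   = 0.1982


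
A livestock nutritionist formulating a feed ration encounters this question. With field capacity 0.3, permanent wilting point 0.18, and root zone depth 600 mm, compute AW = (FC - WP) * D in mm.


AW = (FC - WP) * D
   = (0.3 - 0.18) * 600
   = 0.12 * 600
   = 72 mm


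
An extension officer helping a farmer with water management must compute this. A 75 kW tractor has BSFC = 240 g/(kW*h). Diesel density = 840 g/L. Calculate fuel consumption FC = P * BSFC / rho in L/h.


FC = P * BSFC / rho_fuel
   = 75 * 240 / 840
   = 18000 / 840
   = 21.43 L/h


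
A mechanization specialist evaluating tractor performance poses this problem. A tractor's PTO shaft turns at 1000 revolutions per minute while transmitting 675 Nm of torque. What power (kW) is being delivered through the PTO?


P = 2*pi*n*T / 60000
  = 2*pi * 1000 * 675 / 60000
  = 4241150.08 / 60000
  = 70.69 kW


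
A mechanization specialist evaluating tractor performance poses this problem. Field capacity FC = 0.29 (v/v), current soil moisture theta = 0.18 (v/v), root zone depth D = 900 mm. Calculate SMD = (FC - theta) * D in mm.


SMD = (FC - theta) * D
    = (0.29 - 0.18) * 900
    = 0.110 * 900
    = 99 mm


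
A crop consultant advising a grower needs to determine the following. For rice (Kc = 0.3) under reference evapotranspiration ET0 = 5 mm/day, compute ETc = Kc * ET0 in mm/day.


ETc = Kc * ET0
    = 0.3 * 5
    = 1.50 mm/day


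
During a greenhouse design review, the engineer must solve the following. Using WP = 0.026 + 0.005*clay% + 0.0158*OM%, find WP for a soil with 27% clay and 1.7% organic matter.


WP = 0.026 + 0.005*27 + 0.0158*1.7
   = 0.026 + 0.1350 + 0.0269
   = 0.1879


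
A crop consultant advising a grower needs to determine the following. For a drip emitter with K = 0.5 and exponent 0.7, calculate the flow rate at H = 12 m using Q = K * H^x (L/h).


Q = K * H^x
  = 0.5 * 12^0.7
  = 0.5 * 5.6941
  = 2.85 L/h


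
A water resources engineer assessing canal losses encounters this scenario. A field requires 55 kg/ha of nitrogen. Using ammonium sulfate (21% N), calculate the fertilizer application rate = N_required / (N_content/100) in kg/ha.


Rate = N_required / (N_content / 100)
     = 55 / (21 / 100)
     = 55 / 0.21
     = 261.90 kg/ha


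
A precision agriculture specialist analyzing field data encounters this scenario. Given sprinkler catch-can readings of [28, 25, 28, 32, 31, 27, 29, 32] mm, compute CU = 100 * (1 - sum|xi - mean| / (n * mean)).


xbar = 232 / 8 = 29
sum|xi - xbar| = 16
CU = 100 * (1 - 16 / (8 * 29))
   = 100 * (1 - 0.0690)
   = 93.10%


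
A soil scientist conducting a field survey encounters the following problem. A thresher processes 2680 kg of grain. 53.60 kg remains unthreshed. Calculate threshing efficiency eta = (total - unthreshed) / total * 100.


eta = (total - unthreshed) / total * 100
    = (2680 - 53.60) / 2680 * 100
    = 2626.40 / 2680 * 100
    = 98%


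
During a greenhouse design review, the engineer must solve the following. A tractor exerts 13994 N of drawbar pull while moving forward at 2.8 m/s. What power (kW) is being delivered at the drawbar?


P = F * v / 1000
  = 13994 * 2.8 / 1000
  = 39183.20 / 1000
  = 39.18 kW


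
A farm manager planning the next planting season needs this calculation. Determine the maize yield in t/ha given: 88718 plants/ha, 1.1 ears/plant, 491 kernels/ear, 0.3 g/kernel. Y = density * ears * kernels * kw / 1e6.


Y = density * ears * kernels * kw
  = 88718 * 1.1 * 491 * 0.3 g/ha
  = 14374977.54 g/ha
  = 14374.98 kg/ha = 14.37 t/ha


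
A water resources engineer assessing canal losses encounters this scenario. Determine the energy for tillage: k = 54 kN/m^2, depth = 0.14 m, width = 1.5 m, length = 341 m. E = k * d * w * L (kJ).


E = k * d * w * L
  = 54 * 0.14 * 1.5 * 341
  = 3866.94 kJ


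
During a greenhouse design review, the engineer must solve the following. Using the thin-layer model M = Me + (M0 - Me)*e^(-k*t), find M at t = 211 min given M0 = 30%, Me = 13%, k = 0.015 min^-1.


M = Me + (M0 - Me) * e^(-k*t)
  = 13 + (30 - 13) * e^(-0.015*211)
  = 13 + 17 * e^(-3.165)
  = 13 + 17 * 0.04221
  = 13 + 0.7176
  = 13.72%


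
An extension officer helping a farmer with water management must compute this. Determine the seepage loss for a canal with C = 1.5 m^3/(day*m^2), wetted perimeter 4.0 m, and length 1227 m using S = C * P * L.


S = C * P * L
  = 1.5 * 4.0 * 1227
  = 7362 m^3/day


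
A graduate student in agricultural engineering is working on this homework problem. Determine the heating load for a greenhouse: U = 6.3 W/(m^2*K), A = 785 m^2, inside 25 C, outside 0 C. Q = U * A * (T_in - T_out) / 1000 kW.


dT = 25 - (0) = 25 K
Q = U * A * dT
  = 6.3 * 785 * 25
  = 123637.50 W = 123.64 kW


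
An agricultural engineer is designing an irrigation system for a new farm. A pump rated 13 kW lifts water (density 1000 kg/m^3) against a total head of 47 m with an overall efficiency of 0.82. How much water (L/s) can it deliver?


Q = (P * 1000 * eta) / (rho * g * H)
  = (13 * 1000 * 0.82) / (1000 * 9.81 * 47)
  = 10660 / 461070
  = 0.02312 m^3/s = 23.12 L/s


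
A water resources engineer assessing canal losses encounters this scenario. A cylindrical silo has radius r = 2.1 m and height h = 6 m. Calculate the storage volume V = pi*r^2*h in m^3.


V = pi * r^2 * h
  = pi * 2.1^2 * 6
  = pi * 4.41 * 6
  = 83.13 m^3


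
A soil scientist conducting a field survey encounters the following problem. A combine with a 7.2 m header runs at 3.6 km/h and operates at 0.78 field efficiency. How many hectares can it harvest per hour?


C = w * v * eta_f / 10
  = 7.2 * 3.6 * 0.78 / 10
  = 20.22 / 10
  = 2.02 ha/h


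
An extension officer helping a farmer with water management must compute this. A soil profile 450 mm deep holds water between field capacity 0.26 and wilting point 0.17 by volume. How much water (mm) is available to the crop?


AW = (FC - WP) * D
   = (0.26 - 0.17) * 450
   = 0.09 * 450
   = 40.50 mm


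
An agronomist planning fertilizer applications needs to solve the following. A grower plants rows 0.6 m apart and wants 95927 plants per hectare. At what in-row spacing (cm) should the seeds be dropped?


spacing = 10000 / (row_sp * density)
        = 10000 / (0.6 * 95927)
        = 10000 / 57556.20
        = 0.17374 m = 17.37 cm


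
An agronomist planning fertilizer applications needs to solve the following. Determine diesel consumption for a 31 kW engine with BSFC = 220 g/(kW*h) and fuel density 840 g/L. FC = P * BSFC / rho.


FC = P * BSFC / rho_fuel
   = 31 * 220 / 840
   = 6820 / 840
   = 8.12 L/h


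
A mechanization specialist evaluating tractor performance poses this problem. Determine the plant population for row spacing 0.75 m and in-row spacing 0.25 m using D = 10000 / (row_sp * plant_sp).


D = 10000 / (row_sp * plant_sp)
  = 10000 / (0.75 * 0.25)
  = 10000 / 0.1875
  = 53333.33 plants/ha


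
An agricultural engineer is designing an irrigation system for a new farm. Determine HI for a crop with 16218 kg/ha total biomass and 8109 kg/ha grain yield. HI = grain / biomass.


HI = grain_yield / biomass
   = 8109 / 16218
   = 0.50


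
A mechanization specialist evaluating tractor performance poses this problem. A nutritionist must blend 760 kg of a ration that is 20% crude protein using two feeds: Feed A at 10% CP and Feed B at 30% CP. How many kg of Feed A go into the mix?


parts_A = CP_b - target = 30 - 20 = 10
parts_B = target - CP_a = 20 - 10 = 10
total_parts = 10 + 10 = 20
Feed A = 760 * 10 / 20 = 380 kg
Feed B = 760 * 10 / 20 = 380 kg


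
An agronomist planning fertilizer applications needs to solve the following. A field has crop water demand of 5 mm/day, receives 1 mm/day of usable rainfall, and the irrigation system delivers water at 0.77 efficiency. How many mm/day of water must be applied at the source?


IWR = (ETc - Pe) / Ea
    = (5 - 1) / 0.77
    = 4 / 0.77
    = 5.19 mm/day


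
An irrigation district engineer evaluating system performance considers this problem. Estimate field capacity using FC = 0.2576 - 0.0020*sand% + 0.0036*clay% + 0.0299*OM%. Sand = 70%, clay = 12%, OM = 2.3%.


FC = 0.2576 - 0.0020*70 + 0.0036*12 + 0.0299*2.3
   = 0.2576 - 0.1400 + 0.0432 + 0.0688
   = 0.2296


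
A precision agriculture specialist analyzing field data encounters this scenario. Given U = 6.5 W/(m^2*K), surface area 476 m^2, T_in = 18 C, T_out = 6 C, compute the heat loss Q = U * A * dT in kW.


dT = 18 - (6) = 12 K
Q = U * A * dT
  = 6.5 * 476 * 12
  = 37128 W = 37.13 kW


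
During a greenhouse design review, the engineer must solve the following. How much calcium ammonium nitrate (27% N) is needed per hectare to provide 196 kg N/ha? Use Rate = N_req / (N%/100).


Rate = N_required / (N_content / 100)
     = 196 / (27 / 100)
     = 196 / 0.27
     = 725.93 kg/ha


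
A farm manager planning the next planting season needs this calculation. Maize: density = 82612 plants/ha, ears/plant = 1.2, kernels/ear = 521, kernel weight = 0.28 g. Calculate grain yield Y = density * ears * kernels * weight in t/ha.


Y = density * ears * kernels * kw
  = 82612 * 1.2 * 521 * 0.28 g/ha
  = 14461726.27 g/ha
  = 14461.73 kg/ha = 14.46 t/ha


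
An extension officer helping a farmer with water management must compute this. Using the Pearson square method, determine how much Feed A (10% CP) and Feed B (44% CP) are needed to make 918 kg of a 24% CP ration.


parts_A = CP_b - target = 44 - 24 = 20
parts_B = target - CP_a = 24 - 10 = 14
total_parts = 20 + 14 = 34
Feed A = 918 * 20 / 34 = 540 kg
Feed B = 918 * 14 / 34 = 378 kg

540 kg


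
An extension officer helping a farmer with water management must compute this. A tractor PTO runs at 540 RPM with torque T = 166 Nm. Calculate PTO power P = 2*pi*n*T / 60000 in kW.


P = 2*pi*n*T / 60000
  = 2*pi * 540 * 166 / 60000
  = 563224.73 / 60000
  = 9.39 kW


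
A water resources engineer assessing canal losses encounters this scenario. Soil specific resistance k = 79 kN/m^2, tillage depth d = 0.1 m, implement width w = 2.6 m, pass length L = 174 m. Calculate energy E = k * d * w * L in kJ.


E = k * d * w * L
  = 79 * 0.1 * 2.6 * 174
  = 3573.96 kJ


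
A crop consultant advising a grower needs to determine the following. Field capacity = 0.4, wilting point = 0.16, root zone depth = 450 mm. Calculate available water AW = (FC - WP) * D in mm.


AW = (FC - WP) * D
   = (0.4 - 0.16) * 450
   = 0.24 * 450
   = 108 mm


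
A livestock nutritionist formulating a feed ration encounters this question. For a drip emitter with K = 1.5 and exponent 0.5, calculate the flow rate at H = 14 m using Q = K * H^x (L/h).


Q = K * H^x
  = 1.5 * 14^0.5
  = 1.5 * 3.7417
  = 5.61 L/h


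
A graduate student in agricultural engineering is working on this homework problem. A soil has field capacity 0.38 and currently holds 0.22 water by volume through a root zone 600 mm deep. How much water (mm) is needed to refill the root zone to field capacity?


SMD = (FC - theta) * D
    = (0.38 - 0.22) * 600
    = 0.160 * 600
    = 96 mm


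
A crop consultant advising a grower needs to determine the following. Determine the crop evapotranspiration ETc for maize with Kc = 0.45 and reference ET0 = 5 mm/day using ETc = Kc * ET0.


ETc = Kc * ET0
    = 0.45 * 5
    = 2.25 mm/day


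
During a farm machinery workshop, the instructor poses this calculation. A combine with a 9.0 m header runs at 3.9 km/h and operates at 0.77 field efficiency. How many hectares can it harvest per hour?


C = w * v * eta_f / 10
  = 9.0 * 3.9 * 0.77 / 10
  = 27.03 / 10
  = 2.70 ha/h


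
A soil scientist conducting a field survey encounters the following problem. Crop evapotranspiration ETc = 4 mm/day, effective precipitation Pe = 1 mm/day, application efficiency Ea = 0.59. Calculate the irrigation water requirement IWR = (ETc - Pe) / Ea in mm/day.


IWR = (ETc - Pe) / Ea
    = (4 - 1) / 0.59
    = 3 / 0.59
    = 5.08 mm/day


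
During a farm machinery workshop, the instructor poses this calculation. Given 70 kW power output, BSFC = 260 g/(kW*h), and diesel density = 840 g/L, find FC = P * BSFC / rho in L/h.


FC = P * BSFC / rho_fuel
   = 70 * 260 / 840
   = 18200 / 840
   = 21.67 L/h


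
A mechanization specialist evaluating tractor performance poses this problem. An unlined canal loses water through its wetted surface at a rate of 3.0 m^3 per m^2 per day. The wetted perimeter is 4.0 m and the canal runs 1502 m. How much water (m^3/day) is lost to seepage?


S = C * P * L
  = 3.0 * 4.0 * 1502
  = 18024 m^3/day


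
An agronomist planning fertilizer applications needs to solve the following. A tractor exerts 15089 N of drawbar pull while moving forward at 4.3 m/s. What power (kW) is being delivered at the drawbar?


P = F * v / 1000
  = 15089 * 4.3 / 1000
  = 64882.70 / 1000
  = 64.88 kW


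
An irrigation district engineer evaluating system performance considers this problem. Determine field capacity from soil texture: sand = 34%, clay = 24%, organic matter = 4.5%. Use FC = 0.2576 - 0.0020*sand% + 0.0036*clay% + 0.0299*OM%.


FC = 0.2576 - 0.0020*34 + 0.0036*24 + 0.0299*4.5
   = 0.2576 - 0.0680 + 0.0864 + 0.1346
   = 0.4106


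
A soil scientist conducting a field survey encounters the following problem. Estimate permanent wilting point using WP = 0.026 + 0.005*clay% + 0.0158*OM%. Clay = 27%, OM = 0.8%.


WP = 0.026 + 0.005*27 + 0.0158*0.8
   = 0.026 + 0.1350 + 0.0126
   = 0.1736


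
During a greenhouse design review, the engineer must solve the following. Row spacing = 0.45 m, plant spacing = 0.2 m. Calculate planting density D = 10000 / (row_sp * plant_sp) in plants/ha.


D = 10000 / (row_sp * plant_sp)
  = 10000 / (0.45 * 0.2)
  = 10000 / 0.0900
  = 111111.11 plants/ha


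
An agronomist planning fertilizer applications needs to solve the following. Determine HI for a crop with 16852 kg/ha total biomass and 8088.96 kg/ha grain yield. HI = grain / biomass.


HI = grain_yield / biomass
   = 8088.96 / 16852
   = 0.48


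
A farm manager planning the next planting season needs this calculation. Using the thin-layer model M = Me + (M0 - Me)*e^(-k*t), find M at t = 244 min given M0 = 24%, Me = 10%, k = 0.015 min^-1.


M = Me + (M0 - Me) * e^(-k*t)
  = 10 + (24 - 10) * e^(-0.015*244)
  = 10 + 14 * e^(-3.660)
  = 10 + 14 * 0.02573
  = 10 + 0.3603
  = 10.36%


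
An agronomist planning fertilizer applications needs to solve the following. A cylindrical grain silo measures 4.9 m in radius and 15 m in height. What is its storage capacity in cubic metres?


V = pi * r^2 * h
  = pi * 4.9^2 * 15
  = pi * 24.01 * 15
  = 1131.44 m^3


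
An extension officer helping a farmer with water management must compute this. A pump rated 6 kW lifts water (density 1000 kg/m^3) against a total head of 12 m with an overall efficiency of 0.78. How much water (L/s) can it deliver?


Q = (P * 1000 * eta) / (rho * g * H)
  = (6 * 1000 * 0.78) / (1000 * 9.81 * 12)
  = 4680 / 117720
  = 0.03976 m^3/s = 39.76 L/s


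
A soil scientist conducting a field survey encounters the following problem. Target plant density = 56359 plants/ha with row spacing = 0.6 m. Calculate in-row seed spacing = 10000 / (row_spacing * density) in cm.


spacing = 10000 / (row_sp * density)
        = 10000 / (0.6 * 56359)
        = 10000 / 33815.40
        = 0.29572 m = 29.57 cm


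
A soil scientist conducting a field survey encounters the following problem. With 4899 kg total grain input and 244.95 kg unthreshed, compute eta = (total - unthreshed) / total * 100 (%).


eta = (total - unthreshed) / total * 100
    = (4899 - 244.95) / 4899 * 100
    = 4654.05 / 4899 * 100
    = 95%


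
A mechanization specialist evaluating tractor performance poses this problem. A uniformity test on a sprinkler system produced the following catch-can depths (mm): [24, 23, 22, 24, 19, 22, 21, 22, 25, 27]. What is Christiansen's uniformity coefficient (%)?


xbar = 229 / 10 = 22.900
sum|xi - xbar| = 17
CU = 100 * (1 - 17 / (10 * 22.900))
   = 100 * (1 - 0.0742)
   = 92.58%


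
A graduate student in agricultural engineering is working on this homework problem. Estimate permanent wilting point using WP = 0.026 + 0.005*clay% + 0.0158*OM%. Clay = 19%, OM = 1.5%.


WP = 0.026 + 0.005*19 + 0.0158*1.5
   = 0.026 + 0.0950 + 0.0237
   = 0.1447


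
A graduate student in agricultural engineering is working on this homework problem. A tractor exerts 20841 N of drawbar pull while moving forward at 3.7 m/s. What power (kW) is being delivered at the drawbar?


P = F * v / 1000
  = 20841 * 3.7 / 1000
  = 77111.70 / 1000
  = 77.11 kW


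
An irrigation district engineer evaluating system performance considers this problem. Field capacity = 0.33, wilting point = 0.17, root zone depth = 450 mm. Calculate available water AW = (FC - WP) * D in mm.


AW = (FC - WP) * D
   = (0.33 - 0.17) * 450
   = 0.16 * 450
   = 72 mm


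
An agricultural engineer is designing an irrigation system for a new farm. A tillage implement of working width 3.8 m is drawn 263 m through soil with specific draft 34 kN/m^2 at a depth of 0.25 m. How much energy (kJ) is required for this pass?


E = k * d * w * L
  = 34 * 0.25 * 3.8 * 263
  = 8494.90 kJ


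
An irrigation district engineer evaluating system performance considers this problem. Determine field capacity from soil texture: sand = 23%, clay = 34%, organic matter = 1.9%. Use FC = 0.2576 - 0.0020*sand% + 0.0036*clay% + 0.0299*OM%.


FC = 0.2576 - 0.0020*23 + 0.0036*34 + 0.0299*1.9
   = 0.2576 - 0.0460 + 0.1224 + 0.0568
   = 0.3908


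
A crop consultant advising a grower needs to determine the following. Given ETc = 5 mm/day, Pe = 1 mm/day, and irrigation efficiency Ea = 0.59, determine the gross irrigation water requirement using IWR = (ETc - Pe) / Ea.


IWR = (ETc - Pe) / Ea
    = (5 - 1) / 0.59
    = 4 / 0.59
    = 6.78 mm/day


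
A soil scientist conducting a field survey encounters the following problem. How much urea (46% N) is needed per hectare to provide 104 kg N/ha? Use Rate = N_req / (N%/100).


Rate = N_required / (N_content / 100)
     = 104 / (46 / 100)
     = 104 / 0.46
     = 226.09 kg/ha


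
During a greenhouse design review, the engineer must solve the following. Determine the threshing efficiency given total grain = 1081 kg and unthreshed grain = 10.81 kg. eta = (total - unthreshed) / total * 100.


eta = (total - unthreshed) / total * 100
    = (1081 - 10.81) / 1081 * 100
    = 1070.19 / 1081 * 100
    = 99%


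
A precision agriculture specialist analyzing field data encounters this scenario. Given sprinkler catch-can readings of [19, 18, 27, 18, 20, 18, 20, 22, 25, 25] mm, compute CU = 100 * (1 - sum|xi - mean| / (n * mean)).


xbar = 212 / 10 = 21.200
sum|xi - xbar| = 28.400
CU = 100 * (1 - 28.400 / (10 * 21.200))
   = 100 * (1 - 0.1340)
   = 86.60%


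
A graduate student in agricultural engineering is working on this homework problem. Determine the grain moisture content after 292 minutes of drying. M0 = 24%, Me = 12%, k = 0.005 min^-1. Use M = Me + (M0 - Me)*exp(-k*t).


M = Me + (M0 - Me) * e^(-k*t)
  = 12 + (24 - 12) * e^(-0.005*292)
  = 12 + 12 * e^(-1.460)
  = 12 + 12 * 0.23224
  = 12 + 2.7868
  = 14.79%


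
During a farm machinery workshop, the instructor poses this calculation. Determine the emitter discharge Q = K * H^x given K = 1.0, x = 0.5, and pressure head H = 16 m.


Q = K * H^x
  = 1.0 * 16^0.5
  = 1.0 * 4
  = 4 L/h
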